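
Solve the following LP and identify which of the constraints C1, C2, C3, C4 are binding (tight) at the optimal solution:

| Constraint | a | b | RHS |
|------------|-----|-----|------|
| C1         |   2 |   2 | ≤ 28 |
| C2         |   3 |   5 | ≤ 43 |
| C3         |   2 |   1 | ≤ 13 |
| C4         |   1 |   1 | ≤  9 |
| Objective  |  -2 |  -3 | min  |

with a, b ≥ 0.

At a = 1, b = 8, compute slack b - a·x for each constraint:
  C1: 28 − 18 = 10  (slack)
  C2: 43 − 43 = 0  (binding)
  C3: 13 − 10 = 3  (slack)
  C4: 9 − 9 = 0  (binding)

Optimal: a = 1, b = 8
Binding: C2, C4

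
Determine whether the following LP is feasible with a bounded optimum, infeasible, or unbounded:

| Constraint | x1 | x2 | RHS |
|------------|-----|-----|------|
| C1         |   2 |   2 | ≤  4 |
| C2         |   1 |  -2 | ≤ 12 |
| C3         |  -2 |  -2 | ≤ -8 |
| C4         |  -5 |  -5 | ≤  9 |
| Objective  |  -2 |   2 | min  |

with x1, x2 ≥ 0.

Infeasible (no feasible solution exists)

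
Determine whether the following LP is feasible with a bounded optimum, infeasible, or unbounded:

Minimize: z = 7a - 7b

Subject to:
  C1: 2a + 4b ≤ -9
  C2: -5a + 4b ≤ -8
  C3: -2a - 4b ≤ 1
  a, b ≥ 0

Infeasible (no feasible solution exists)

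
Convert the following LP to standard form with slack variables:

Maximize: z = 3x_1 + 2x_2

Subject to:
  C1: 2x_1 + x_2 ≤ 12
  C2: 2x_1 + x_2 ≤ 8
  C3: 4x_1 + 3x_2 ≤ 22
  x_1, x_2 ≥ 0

max z = 3x_1 + 2x_2

s.t.
  2x_1 + x_2 + s1 = 12
  2x_1 + x_2 + s2 = 8
  4x_1 + 3x_2 + s3 = 22
  x_1, x_2, s1, s2, s3 ≥ 0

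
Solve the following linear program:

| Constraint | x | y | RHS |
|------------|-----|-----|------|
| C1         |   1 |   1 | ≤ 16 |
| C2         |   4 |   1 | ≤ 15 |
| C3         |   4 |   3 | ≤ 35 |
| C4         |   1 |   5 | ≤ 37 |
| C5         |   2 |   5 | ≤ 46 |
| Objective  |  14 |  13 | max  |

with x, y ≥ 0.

Evaluate the objective at each vertex of the feasible region:
  z(0, 0) = 0
  z(3.75, 0) = 52.5
  z(2, 7) = 119  ←
  z(0, 7.4) = 96.2
The maximum is at x = 2, y = 7.

x = 2, y = 7, z = 119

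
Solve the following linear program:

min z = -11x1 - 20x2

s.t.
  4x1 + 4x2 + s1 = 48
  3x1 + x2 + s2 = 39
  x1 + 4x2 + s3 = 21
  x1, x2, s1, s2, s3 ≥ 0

Evaluate the objective at each vertex of the feasible region:
  z(0, 0) = 0
  z(12, 0) = -132
  z(9, 3) = -159  ←
  z(0, 5.25) = -105
The minimum is at x1 = 9, x2 = 3.

x1 = 9, x2 = 3, z = -159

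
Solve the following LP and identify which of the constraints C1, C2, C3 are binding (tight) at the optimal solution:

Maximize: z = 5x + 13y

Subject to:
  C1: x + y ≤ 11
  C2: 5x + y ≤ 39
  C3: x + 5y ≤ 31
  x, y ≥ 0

At x = 6, y = 5, compute slack b - a·x for each constraint:
  C1: 11 − 11 = 0  (binding)
  C2: 39 − 35 = 4  (slack)
  C3: 31 − 31 = 0  (binding)

Optimal: x = 6, y = 5
Binding: C1, C3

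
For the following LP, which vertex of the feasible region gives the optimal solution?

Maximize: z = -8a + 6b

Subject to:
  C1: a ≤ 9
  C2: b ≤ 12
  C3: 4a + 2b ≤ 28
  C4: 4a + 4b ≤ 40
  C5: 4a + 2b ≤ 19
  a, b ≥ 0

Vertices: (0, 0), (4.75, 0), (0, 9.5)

Evaluate the objective at each vertex of the feasible region:
  z(0, 0) = 0
  z(4.75, 0) = -38
  z(0, 9.5) = 57  ←
The maximum is at a = 0, b = 9.5.

(0, 9.5)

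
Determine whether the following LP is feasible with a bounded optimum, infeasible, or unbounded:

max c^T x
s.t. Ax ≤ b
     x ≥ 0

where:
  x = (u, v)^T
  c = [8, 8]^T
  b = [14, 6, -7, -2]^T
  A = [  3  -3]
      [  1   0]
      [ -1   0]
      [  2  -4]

Infeasible (no feasible solution exists)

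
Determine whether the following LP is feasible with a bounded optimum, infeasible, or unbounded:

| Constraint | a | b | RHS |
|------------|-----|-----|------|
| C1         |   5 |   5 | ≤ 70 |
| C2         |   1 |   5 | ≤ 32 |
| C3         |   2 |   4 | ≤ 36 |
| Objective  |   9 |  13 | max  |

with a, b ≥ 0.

Feasible with a bounded optimal solution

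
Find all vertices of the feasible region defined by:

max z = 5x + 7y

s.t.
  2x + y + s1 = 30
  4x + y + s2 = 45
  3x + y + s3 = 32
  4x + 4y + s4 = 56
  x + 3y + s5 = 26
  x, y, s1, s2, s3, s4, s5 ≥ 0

(0, 0), (10.67, 0), (9, 5), (8, 6), (0, 8.667)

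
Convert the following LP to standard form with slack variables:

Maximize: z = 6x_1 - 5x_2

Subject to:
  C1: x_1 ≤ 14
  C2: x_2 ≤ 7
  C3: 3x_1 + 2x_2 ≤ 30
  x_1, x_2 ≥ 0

max z = 6x_1 - 5x_2

s.t.
  x_1 + s1 = 14
  x_2 + s2 = 7
  3x_1 + 2x_2 + s3 = 30
  x_1, x_2, s1, s2, s3 ≥ 0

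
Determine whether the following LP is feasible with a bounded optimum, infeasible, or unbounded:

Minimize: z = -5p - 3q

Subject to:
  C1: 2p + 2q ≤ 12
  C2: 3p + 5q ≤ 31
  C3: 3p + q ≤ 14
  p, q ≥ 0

Feasible with a bounded optimal solution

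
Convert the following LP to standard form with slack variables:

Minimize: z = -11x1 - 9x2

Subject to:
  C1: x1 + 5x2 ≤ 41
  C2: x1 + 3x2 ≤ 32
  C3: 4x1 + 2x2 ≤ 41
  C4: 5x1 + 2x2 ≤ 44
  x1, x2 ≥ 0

min z = -11x1 - 9x2

s.t.
  x1 + 5x2 + s1 = 41
  x1 + 3x2 + s2 = 32
  4x1 + 2x2 + s3 = 41
  5x1 + 2x2 + s4 = 44
  x1, x2, s1, s2, s3, s4 ≥ 0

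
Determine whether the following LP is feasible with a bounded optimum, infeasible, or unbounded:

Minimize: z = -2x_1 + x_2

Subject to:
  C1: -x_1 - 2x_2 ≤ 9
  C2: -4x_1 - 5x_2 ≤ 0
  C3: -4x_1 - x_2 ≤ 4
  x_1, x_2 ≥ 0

Unbounded (objective can decrease without bound)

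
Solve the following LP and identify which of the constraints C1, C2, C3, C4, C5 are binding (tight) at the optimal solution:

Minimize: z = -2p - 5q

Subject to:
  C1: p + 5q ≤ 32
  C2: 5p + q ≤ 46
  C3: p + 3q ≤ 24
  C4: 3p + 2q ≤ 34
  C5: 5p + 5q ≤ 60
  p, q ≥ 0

At p = 7, q = 5, compute slack b - a·x for each constraint:
  C1: 32 − 32 = 0  (binding)
  C2: 46 − 40 = 6  (slack)
  C3: 24 − 22 = 2  (slack)
  C4: 34 − 31 = 3  (slack)
  C5: 60 − 60 = 0  (binding)

Optimal: p = 7, q = 5
Binding: C1, C5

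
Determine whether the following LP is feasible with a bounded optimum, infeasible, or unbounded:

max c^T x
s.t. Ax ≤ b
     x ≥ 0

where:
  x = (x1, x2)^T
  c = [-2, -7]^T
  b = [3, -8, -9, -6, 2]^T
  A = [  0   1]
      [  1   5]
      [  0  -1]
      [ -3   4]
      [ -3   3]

Infeasible (no feasible solution exists)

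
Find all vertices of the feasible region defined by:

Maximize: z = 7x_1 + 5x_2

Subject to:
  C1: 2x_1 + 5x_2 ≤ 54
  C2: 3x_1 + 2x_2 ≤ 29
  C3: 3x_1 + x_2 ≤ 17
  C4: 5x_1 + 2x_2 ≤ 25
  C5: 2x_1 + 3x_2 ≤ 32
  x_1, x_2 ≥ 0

(0, 0), (5, 0), (1, 10), (0, 10.67)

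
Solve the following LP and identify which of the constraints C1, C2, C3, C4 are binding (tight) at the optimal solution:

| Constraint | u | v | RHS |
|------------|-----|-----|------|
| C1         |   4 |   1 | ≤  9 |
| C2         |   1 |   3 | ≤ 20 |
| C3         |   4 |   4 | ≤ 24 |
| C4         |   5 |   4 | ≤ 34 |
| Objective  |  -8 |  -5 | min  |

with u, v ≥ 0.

At u = 1, v = 5, compute slack b - a·x for each constraint:
  C1: 9 − 9 = 0  (binding)
  C2: 20 − 16 = 4  (slack)
  C3: 24 − 24 = 0  (binding)
  C4: 34 − 25 = 9  (slack)

Optimal: u = 1, v = 5
Binding: C1, C3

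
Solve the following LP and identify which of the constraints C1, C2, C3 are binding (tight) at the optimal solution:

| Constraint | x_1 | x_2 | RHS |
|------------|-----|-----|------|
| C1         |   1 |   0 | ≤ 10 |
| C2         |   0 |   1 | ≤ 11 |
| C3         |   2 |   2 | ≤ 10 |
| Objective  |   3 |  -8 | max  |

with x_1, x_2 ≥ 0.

At x_1 = 5, x_2 = 0, compute slack b - a·x for each constraint:
  C1: 10 − 5 = 5  (slack)
  C2: 11 − 0 = 11  (slack)
  C3: 10 − 10 = 0  (binding)

Optimal: x_1 = 5, x_2 = 0
Binding: C3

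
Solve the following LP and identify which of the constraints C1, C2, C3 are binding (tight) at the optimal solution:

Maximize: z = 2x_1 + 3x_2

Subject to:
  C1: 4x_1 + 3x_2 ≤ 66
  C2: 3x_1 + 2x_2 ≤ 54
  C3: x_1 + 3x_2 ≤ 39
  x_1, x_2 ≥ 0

At x_1 = 9, x_2 = 10, compute slack b - a·x for each constraint:
  C1: 66 − 66 = 0  (binding)
  C2: 54 − 47 = 7  (slack)
  C3: 39 − 39 = 0  (binding)

Optimal: x_1 = 9, x_2 = 10
Binding: C1, C3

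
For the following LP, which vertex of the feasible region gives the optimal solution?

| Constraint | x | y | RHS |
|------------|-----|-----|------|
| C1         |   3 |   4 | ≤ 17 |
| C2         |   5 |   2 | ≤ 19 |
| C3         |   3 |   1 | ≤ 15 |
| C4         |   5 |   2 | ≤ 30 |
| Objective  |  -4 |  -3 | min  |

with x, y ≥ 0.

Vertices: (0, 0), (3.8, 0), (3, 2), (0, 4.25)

Evaluate the objective at each vertex of the feasible region:
  z(0, 0) = 0
  z(3.8, 0) = -15.2
  z(3, 2) = -18  ←
  z(0, 4.25) = -12.75
The minimum is at x = 3, y = 2.

(3, 2)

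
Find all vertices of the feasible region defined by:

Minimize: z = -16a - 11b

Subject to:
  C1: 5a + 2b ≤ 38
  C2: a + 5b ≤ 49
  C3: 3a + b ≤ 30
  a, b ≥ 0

(0, 0), (7.6, 0), (4, 9), (0, 9.8)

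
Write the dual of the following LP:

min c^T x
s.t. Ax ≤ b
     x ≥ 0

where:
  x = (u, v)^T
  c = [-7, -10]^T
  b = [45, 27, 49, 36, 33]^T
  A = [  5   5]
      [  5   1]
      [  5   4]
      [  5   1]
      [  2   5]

Primal min cᵀx s.t. Ax ≤ b, x ≥ 0  →  Dual max −bᵀy s.t. Aᵀy ≥ −c, y ≥ 0.

Maximize: z = -45y1 - 27y2 - 49y3 - 36y4 - 33y5

Subject to:
  5y1 + 5y2 + 5y3 + 5y4 + 2y5 ≥ 7
  5y1 + y2 + 4y3 + y4 + 5y5 ≥ 10
  y1, y2, y3, y4, y5 ≥ 0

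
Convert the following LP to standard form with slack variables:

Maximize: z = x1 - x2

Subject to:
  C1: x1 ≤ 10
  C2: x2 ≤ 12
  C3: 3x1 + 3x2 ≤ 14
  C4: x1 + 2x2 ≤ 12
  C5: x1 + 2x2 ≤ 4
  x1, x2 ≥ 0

max z = x1 - x2

s.t.
  x1 + s1 = 10
  x2 + s2 = 12
  3x1 + 3x2 + s3 = 14
  x1 + 2x2 + s4 = 12
  x1 + 2x2 + s5 = 4
  x1, x2, s1, s2, s3, s4, s5 ≥ 0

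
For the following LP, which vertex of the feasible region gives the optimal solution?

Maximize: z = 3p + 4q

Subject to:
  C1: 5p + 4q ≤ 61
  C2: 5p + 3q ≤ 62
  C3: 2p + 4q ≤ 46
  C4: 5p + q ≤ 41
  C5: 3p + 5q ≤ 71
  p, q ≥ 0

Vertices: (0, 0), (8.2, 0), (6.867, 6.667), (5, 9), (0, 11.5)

Evaluate the objective at each vertex of the feasible region:
  z(0, 0) = 0
  z(8.2, 0) = 24.6
  z(6.867, 6.667) = 47.27
  z(5, 9) = 51  ←
  z(0, 11.5) = 46
The maximum is at p = 5, q = 9.

(5, 9)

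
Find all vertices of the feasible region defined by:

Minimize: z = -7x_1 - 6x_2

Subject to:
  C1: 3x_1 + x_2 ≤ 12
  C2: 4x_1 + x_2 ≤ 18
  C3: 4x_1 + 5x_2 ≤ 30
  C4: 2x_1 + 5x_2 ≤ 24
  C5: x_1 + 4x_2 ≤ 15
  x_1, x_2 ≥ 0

(0, 0), (4, 0), (3, 3), (0, 3.75)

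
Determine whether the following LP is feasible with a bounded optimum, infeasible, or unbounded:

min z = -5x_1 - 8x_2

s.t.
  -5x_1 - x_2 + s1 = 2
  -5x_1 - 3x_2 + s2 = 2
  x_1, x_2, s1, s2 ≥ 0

Unbounded (objective can decrease without bound)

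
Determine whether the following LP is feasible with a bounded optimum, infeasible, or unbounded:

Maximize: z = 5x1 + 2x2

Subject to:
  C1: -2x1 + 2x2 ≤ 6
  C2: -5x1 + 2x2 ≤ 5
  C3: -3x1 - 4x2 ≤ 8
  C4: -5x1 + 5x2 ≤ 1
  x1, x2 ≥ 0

Unbounded (objective can increase without bound)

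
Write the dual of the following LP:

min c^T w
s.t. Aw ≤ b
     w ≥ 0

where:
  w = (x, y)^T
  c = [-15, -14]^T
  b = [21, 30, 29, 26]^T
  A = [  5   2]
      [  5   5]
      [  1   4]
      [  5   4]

Primal min cᵀx s.t. Ax ≤ b, x ≥ 0  →  Dual max −bᵀy s.t. Aᵀy ≥ −c, y ≥ 0.

Maximize: z = -21y1 - 30y2 - 29y3 - 26y4

Subject to:
  5y1 + 5y2 + y3 + 5y4 ≥ 15
  2y1 + 5y2 + 4y3 + 4y4 ≥ 14
  y1, y2, y3, y4 ≥ 0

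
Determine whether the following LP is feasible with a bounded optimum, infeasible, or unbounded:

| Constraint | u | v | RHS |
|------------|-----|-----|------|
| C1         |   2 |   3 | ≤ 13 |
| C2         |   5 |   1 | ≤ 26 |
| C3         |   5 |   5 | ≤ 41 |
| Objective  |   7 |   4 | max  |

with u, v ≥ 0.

Feasible with a bounded optimal solution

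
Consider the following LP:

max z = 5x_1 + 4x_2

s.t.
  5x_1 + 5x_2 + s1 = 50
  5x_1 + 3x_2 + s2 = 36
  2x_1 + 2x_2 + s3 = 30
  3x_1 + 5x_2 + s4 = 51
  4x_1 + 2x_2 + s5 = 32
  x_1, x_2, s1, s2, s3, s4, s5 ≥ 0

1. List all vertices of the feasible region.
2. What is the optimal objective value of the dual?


1. (0, 0), (7.2, 0), (3, 7), (0, 10)
2. 43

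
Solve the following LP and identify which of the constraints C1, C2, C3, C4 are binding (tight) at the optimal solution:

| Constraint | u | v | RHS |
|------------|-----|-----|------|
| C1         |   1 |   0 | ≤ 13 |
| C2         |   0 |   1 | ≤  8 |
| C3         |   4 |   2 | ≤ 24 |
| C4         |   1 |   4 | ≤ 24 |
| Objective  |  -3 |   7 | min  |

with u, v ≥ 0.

At u = 6, v = 0, compute slack b - a·x for each constraint:
  C1: 13 − 6 = 7  (slack)
  C2: 8 − 0 = 8  (slack)
  C3: 24 − 24 = 0  (binding)
  C4: 24 − 6 = 18  (slack)

Optimal: u = 6, v = 0
Binding: C3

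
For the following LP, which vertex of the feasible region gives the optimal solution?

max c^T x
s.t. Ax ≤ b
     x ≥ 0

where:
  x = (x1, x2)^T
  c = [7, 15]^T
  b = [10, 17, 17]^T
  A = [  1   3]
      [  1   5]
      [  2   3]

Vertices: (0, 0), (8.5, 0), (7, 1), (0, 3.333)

Evaluate the objective at each vertex of the feasible region:
  z(0, 0) = 0
  z(8.5, 0) = 59.5
  z(7, 1) = 64  ←
  z(0, 3.333) = 50
The maximum is at x1 = 7, x2 = 1.

(7, 1)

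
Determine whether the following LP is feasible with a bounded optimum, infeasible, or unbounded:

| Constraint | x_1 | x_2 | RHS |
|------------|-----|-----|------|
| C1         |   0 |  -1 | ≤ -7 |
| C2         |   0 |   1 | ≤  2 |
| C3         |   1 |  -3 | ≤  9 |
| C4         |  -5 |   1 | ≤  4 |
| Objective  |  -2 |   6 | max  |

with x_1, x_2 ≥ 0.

Infeasible (no feasible solution exists)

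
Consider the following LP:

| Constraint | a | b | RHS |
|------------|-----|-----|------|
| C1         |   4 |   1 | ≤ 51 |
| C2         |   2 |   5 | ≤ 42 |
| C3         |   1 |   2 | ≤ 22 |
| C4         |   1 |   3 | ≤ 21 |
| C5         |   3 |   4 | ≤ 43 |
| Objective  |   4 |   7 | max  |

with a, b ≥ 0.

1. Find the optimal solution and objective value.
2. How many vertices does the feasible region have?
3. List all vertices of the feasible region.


1. a = 9, b = 4, z = 64
2. 5
3. (0, 0), (12.75, 0), (12.38, 1.462), (9, 4), (0, 7)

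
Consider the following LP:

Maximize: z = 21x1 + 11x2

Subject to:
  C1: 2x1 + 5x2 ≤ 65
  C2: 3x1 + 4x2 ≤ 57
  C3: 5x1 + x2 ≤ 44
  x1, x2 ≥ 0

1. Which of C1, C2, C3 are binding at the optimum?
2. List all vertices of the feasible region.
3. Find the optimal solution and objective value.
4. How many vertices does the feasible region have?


1. C2, C3
2. (0, 0), (8.8, 0), (7, 9), (3.571, 11.57), (0, 13)
3. x1 = 7, x2 = 9, z = 246
4. 5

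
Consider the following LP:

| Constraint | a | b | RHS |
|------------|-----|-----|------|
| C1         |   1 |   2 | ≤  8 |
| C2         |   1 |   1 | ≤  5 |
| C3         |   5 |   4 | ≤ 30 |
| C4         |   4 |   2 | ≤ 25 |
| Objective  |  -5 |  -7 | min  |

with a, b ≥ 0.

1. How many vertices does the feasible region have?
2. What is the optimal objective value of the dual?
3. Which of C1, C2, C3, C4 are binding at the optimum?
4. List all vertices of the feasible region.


1. 4
2. -31
3. C1, C2
4. (0, 0), (5, 0), (2, 3), (0, 4)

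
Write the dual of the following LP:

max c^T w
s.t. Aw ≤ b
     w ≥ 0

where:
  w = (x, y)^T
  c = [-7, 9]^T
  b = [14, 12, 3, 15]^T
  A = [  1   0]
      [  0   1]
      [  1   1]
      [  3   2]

Primal max cᵀx s.t. Ax ≤ b, x ≥ 0  →  Dual min bᵀy s.t. Aᵀy ≥ c, y ≥ 0.

Minimize: z = 14y1 + 12y2 + 3y3 + 15y4

Subject to:
  y1 + y3 + 3y4 ≥ -7
  y2 + y3 + 2y4 ≥ 9
  y1, y2, y3, y4 ≥ 0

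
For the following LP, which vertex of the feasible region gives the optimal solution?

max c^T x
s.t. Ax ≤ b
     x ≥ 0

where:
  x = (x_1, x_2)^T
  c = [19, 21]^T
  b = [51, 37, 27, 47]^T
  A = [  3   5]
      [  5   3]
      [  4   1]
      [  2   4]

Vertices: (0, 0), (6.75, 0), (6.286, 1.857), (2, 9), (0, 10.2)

Evaluate the objective at each vertex of the feasible region:
  z(0, 0) = 0
  z(6.75, 0) = 128.2
  z(6.286, 1.857) = 158.4
  z(2, 9) = 227  ←
  z(0, 10.2) = 214.2
The maximum is at x_1 = 2, x_2 = 9.

(2, 9)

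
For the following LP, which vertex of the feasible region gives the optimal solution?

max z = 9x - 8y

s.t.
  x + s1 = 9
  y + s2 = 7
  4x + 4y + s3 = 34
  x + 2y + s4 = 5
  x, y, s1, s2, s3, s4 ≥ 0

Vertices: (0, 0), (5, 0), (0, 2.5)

Evaluate the objective at each vertex of the feasible region:
  z(0, 0) = 0
  z(5, 0) = 45  ←
  z(0, 2.5) = -20
The maximum is at x = 5, y = 0.

(5, 0)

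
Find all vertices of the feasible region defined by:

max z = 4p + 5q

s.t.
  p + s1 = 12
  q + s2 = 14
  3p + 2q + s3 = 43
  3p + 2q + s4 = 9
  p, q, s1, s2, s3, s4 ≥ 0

(0, 0), (3, 0), (0, 4.5)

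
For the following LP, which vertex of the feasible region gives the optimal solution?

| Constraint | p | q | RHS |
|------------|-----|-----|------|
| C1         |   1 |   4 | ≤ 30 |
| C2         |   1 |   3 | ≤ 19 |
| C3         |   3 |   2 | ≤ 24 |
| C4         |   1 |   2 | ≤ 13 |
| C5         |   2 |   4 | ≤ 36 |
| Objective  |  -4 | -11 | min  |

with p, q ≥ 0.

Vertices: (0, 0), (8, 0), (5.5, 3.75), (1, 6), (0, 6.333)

Evaluate the objective at each vertex of the feasible region:
  z(0, 0) = 0
  z(8, 0) = -32
  z(5.5, 3.75) = -63.25
  z(1, 6) = -70  ←
  z(0, 6.333) = -69.67
The minimum is at p = 1, q = 6.

(1, 6)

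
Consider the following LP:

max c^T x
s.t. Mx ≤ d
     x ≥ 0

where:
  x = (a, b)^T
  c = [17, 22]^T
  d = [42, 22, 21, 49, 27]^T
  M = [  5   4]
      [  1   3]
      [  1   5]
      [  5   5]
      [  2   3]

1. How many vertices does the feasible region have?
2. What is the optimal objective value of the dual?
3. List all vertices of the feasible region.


1. 4
2. 168
3. (0, 0), (8.4, 0), (6, 3), (0, 4.2)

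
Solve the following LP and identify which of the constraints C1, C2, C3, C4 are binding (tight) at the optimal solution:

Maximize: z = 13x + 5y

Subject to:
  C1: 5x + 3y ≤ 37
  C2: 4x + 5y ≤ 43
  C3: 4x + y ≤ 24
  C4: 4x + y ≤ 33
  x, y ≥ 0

At x = 5, y = 4, compute slack b - a·x for each constraint:
  C1: 37 − 37 = 0  (binding)
  C2: 43 − 40 = 3  (slack)
  C3: 24 − 24 = 0  (binding)
  C4: 33 − 24 = 9  (slack)

Optimal: x = 5, y = 4
Binding: C1, C3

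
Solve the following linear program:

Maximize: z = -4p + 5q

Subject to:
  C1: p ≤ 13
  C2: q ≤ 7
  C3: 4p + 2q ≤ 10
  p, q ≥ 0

Evaluate the objective at each vertex of the feasible region:
  z(0, 0) = 0
  z(2.5, 0) = -10
  z(0, 5) = 25  ←
The maximum is at p = 0, q = 5.

p = 0, q = 5, z = 25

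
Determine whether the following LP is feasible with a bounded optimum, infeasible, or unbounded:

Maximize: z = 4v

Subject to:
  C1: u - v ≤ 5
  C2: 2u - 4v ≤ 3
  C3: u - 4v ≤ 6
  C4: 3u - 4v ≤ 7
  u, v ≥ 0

Unbounded (objective can increase without bound)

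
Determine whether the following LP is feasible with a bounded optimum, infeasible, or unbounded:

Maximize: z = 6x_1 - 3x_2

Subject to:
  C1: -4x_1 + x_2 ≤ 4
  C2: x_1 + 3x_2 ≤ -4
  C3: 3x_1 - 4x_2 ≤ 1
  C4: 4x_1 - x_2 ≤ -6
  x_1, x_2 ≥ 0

Infeasible (no feasible solution exists)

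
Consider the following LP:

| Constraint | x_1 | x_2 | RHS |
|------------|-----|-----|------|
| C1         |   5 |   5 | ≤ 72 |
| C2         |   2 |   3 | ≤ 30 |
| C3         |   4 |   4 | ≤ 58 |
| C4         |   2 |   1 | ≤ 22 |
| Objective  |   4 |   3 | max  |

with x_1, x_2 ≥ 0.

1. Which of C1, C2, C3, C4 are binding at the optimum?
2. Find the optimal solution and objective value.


1. C2, C4
2. x_1 = 9, x_2 = 4, z = 48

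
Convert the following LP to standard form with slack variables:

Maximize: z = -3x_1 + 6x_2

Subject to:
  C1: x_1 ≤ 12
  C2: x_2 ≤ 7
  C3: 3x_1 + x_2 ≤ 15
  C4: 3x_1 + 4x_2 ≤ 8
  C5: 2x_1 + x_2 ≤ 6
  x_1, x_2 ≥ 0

max z = -3x_1 + 6x_2

s.t.
  x_1 + s1 = 12
  x_2 + s2 = 7
  3x_1 + x_2 + s3 = 15
  3x_1 + 4x_2 + s4 = 8
  2x_1 + x_2 + s5 = 6
  x_1, x_2, s1, s2, s3, s4, s5 ≥ 0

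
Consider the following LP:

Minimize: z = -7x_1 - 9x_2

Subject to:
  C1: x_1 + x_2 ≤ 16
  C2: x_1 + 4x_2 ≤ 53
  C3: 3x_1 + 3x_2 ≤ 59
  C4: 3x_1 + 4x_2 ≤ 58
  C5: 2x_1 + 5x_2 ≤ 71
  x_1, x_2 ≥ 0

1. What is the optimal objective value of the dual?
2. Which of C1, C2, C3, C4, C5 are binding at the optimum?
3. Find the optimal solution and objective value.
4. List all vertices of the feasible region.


1. -132
2. C1, C4
3. x_1 = 6, x_2 = 10, z = -132
4. (0, 0), (16, 0), (6, 10), (2.5, 12.62), (0, 13.25)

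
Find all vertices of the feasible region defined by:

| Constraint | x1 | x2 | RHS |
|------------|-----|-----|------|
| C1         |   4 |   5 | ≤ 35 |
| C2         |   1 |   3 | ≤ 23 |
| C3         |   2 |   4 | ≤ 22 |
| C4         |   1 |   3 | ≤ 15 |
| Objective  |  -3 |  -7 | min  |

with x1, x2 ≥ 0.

(0, 0), (8.75, 0), (5, 3), (3, 4), (0, 5)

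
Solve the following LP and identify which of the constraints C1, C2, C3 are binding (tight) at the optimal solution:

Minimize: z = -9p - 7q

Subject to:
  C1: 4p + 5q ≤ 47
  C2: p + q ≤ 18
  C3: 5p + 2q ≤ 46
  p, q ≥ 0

At p = 8, q = 3, compute slack b - a·x for each constraint:
  C1: 47 − 47 = 0  (binding)
  C2: 18 − 11 = 7  (slack)
  C3: 46 − 46 = 0  (binding)

Optimal: p = 8, q = 3
Binding: C1, C3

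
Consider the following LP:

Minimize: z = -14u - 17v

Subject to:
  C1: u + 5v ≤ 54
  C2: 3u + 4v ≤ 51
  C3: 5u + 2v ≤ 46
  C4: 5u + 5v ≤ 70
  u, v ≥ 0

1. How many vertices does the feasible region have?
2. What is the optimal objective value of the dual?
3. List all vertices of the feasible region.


1. 6
2. -223
3. (0, 0), (9.2, 0), (6, 8), (5, 9), (3.545, 10.09), (0, 10.8)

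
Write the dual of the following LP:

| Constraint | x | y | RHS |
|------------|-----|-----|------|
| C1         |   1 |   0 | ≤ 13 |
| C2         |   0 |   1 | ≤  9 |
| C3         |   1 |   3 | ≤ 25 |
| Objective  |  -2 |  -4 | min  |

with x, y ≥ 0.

Primal min cᵀx s.t. Ax ≤ b, x ≥ 0  →  Dual max −bᵀy s.t. Aᵀy ≥ −c, y ≥ 0.

Maximize: z = -13y1 - 9y2 - 25y3

Subject to:
  y1 + y3 ≥ 2
  y2 + 3y3 ≥ 4
  y1, y2, y3 ≥ 0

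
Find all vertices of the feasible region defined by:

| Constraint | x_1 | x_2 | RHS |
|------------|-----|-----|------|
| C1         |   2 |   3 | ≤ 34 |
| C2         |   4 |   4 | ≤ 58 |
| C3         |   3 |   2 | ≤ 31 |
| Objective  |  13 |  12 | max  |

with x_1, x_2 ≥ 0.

(0, 0), (10.33, 0), (5, 8), (0, 11.33)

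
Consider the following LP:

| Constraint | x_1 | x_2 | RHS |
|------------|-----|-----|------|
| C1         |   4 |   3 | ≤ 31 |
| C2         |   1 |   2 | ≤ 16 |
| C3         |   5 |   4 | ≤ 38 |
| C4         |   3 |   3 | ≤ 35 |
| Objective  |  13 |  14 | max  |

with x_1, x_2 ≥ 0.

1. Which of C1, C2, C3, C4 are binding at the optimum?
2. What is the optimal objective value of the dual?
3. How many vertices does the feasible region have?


1. C2, C3
2. 124
3. 4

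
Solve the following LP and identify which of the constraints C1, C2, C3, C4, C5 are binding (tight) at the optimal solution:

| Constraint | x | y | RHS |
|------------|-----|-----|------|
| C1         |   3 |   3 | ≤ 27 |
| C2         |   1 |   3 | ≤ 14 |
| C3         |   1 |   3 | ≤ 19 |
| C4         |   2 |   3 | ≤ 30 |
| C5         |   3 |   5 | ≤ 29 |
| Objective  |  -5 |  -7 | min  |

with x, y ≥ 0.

At x = 8, y = 1, compute slack b - a·x for each constraint:
  C1: 27 − 27 = 0  (binding)
  C2: 14 − 11 = 3  (slack)
  C3: 19 − 11 = 8  (slack)
  C4: 30 − 19 = 11  (slack)
  C5: 29 − 29 = 0  (binding)

Optimal: x = 8, y = 1
Binding: C1, C5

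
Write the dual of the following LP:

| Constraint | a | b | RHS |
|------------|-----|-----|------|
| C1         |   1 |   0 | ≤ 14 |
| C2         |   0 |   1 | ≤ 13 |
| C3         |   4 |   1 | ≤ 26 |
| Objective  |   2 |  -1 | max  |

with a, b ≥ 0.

Primal max cᵀx s.t. Ax ≤ b, x ≥ 0  →  Dual min bᵀy s.t. Aᵀy ≥ c, y ≥ 0.

Minimize: z = 14y1 + 13y2 + 26y3

Subject to:
  y1 + 4y3 ≥ 2
  y2 + y3 ≥ -1
  y1, y2, y3 ≥ 0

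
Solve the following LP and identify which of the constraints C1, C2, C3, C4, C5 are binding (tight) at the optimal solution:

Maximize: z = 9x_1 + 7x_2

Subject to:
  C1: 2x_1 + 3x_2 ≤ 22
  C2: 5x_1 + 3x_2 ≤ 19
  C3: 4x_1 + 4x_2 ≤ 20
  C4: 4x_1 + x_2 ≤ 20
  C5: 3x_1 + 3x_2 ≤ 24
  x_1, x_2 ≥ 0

At x_1 = 2, x_2 = 3, compute slack b - a·x for each constraint:
  C1: 22 − 13 = 9  (slack)
  C2: 19 − 19 = 0  (binding)
  C3: 20 − 20 = 0  (binding)
  C4: 20 − 11 = 9  (slack)
  C5: 24 − 15 = 9  (slack)

Optimal: x_1 = 2, x_2 = 3
Binding: C2, C3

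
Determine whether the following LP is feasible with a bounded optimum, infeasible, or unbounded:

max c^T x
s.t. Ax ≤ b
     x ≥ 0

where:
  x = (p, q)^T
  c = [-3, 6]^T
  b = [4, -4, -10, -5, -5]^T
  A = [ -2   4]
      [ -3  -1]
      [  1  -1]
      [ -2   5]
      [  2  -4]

Infeasible (no feasible solution exists)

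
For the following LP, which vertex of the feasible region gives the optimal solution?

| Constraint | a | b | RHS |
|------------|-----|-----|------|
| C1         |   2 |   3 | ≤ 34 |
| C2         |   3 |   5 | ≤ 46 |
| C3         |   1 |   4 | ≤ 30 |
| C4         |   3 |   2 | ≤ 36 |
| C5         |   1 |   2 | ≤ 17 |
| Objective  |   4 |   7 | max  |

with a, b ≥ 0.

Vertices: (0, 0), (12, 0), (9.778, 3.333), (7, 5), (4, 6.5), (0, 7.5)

Evaluate the objective at each vertex of the feasible region:
  z(0, 0) = 0
  z(12, 0) = 48
  z(9.778, 3.333) = 62.44
  z(7, 5) = 63  ←
  z(4, 6.5) = 61.5
  z(0, 7.5) = 52.5
The maximum is at a = 7, b = 5.

(7, 5)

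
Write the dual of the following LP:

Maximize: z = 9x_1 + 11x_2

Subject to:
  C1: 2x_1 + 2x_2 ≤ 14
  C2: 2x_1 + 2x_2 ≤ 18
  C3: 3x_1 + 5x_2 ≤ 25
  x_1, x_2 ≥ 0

Primal max cᵀx s.t. Ax ≤ b, x ≥ 0  →  Dual min bᵀy s.t. Aᵀy ≥ c, y ≥ 0.

Minimize: z = 14y1 + 18y2 + 25y3

Subject to:
  2y1 + 2y2 + 3y3 ≥ 9
  2y1 + 2y2 + 5y3 ≥ 11
  y1, y2, y3 ≥ 0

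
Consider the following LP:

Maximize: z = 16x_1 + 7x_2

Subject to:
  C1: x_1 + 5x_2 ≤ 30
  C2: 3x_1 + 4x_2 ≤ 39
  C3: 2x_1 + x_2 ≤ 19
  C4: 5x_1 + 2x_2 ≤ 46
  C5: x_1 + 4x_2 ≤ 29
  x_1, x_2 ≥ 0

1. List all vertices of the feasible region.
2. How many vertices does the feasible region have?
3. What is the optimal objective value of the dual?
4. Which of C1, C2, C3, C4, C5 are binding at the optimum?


1. (0, 0), (9.2, 0), (8, 3), (7.4, 4.2), (6.818, 4.636), (0, 6)
2. 6
3. 149
4. C3, C4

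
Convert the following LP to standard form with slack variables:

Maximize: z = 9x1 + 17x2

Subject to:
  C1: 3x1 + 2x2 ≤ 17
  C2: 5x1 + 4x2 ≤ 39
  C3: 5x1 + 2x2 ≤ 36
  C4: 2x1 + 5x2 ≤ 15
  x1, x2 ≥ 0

max z = 9x1 + 17x2

s.t.
  3x1 + 2x2 + s1 = 17
  5x1 + 4x2 + s2 = 39
  5x1 + 2x2 + s3 = 36
  2x1 + 5x2 + s4 = 15
  x1, x2, s1, s2, s3, s4 ≥ 0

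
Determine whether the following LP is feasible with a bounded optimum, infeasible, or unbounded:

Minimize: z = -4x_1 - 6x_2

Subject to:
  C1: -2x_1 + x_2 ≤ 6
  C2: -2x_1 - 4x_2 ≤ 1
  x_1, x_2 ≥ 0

Unbounded (objective can decrease without bound)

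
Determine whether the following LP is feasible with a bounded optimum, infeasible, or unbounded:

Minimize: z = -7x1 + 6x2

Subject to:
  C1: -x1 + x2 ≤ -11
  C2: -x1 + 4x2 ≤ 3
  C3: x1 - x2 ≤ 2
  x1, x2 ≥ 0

Infeasible (no feasible solution exists)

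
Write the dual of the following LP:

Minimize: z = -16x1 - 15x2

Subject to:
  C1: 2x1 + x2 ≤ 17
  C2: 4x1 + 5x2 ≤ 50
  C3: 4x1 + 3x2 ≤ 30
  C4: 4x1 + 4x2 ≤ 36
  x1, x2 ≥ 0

Primal min cᵀx s.t. Ax ≤ b, x ≥ 0  →  Dual max −bᵀy s.t. Aᵀy ≥ −c, y ≥ 0.

Maximize: z = -17y1 - 50y2 - 30y3 - 36y4

Subject to:
  2y1 + 4y2 + 4y3 + 4y4 ≥ 16
  y1 + 5y2 + 3y3 + 4y4 ≥ 15
  y1, y2, y3, y4 ≥ 0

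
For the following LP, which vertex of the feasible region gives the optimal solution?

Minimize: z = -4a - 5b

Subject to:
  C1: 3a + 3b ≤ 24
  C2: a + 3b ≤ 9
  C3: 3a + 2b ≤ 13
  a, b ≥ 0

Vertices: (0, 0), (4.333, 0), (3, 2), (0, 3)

Evaluate the objective at each vertex of the feasible region:
  z(0, 0) = 0
  z(4.333, 0) = -17.33
  z(3, 2) = -22  ←
  z(0, 3) = -15
The minimum is at a = 3, b = 2.

(3, 2)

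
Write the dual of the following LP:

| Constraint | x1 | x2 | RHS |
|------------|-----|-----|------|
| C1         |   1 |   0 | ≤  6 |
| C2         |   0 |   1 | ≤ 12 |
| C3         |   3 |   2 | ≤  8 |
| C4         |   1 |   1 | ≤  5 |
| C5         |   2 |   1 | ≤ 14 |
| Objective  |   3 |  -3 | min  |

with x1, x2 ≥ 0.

Primal min cᵀx s.t. Ax ≤ b, x ≥ 0  →  Dual max −bᵀy s.t. Aᵀy ≥ −c, y ≥ 0.

Maximize: z = -6y1 - 12y2 - 8y3 - 5y4 - 14y5

Subject to:
  y1 + 3y3 + y4 + 2y5 ≥ -3
  y2 + 2y3 + y4 + y5 ≥ 3
  y1, y2, y3, y4, y5 ≥ 0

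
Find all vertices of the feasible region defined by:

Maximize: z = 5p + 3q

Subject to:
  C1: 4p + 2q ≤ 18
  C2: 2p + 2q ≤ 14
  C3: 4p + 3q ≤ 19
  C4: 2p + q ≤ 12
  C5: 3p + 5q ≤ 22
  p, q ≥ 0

(0, 0), (4.5, 0), (4, 1), (2.636, 2.818), (0, 4.4)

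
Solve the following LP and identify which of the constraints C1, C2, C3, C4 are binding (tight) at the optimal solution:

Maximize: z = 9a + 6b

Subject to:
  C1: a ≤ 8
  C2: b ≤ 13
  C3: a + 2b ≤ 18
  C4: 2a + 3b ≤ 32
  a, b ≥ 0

At a = 8, b = 5, compute slack b - a·x for each constraint:
  C1: 8 − 8 = 0  (binding)
  C2: 13 − 5 = 8  (slack)
  C3: 18 − 18 = 0  (binding)
  C4: 32 − 31 = 1  (slack)

Optimal: a = 8, b = 5
Binding: C1, C3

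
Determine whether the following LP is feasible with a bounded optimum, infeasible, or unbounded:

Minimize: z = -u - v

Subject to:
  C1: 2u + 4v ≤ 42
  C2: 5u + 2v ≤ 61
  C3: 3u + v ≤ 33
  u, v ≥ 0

Feasible with a bounded optimal solution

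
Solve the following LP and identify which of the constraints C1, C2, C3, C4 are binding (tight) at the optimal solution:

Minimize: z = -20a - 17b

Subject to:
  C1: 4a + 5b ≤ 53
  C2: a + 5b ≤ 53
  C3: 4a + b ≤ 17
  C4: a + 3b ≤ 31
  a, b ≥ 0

At a = 2, b = 9, compute slack b - a·x for each constraint:
  C1: 53 − 53 = 0  (binding)
  C2: 53 − 47 = 6  (slack)
  C3: 17 − 17 = 0  (binding)
  C4: 31 − 29 = 2  (slack)

Optimal: a = 2, b = 9
Binding: C1, C3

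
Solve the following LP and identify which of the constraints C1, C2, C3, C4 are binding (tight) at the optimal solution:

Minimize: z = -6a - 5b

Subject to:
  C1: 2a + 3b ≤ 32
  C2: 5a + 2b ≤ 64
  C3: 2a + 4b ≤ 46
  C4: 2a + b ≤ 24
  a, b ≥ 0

At a = 10, b = 4, compute slack b - a·x for each constraint:
  C1: 32 − 32 = 0  (binding)
  C2: 64 − 58 = 6  (slack)
  C3: 46 − 36 = 10  (slack)
  C4: 24 − 24 = 0  (binding)

Optimal: a = 10, b = 4
Binding: C1, C4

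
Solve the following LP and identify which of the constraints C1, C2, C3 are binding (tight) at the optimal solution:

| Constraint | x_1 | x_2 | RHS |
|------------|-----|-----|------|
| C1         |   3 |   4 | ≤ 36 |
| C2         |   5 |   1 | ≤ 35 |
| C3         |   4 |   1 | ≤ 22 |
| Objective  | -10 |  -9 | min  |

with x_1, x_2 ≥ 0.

At x_1 = 4, x_2 = 6, compute slack b - a·x for each constraint:
  C1: 36 − 36 = 0  (binding)
  C2: 35 − 26 = 9  (slack)
  C3: 22 − 22 = 0  (binding)

Optimal: x_1 = 4, x_2 = 6
Binding: C1, C3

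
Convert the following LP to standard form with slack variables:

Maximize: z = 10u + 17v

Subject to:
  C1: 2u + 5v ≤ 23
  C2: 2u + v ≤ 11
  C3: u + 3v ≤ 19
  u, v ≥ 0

max z = 10u + 17v

s.t.
  2u + 5v + s1 = 23
  2u + v + s2 = 11
  u + 3v + s3 = 19
  u, v, s1, s2, s3 ≥ 0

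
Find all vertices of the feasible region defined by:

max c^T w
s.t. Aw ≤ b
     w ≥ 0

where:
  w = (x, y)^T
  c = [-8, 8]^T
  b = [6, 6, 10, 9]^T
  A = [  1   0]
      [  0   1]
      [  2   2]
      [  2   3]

(0, 0), (4.5, 0), (0, 3)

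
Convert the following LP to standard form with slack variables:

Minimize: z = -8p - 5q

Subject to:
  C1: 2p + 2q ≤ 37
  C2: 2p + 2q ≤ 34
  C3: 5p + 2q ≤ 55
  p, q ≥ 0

min z = -8p - 5q

s.t.
  2p + 2q + s1 = 37
  2p + 2q + s2 = 34
  5p + 2q + s3 = 55
  p, q, s1, s2, s3 ≥ 0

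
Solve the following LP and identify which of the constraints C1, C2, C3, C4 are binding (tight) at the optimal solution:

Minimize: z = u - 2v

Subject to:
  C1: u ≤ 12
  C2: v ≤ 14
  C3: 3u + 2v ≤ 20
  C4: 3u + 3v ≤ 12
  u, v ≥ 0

At u = 0, v = 4, compute slack b - a·x for each constraint:
  C1: 12 − 0 = 12  (slack)
  C2: 14 − 4 = 10  (slack)
  C3: 20 − 8 = 12  (slack)
  C4: 12 − 12 = 0  (binding)

Optimal: u = 0, v = 4
Binding: C4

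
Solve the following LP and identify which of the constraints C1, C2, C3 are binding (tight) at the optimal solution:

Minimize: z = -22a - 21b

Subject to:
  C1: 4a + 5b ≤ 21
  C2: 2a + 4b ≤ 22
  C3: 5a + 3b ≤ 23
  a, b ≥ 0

At a = 4, b = 1, compute slack b - a·x for each constraint:
  C1: 21 − 21 = 0  (binding)
  C2: 22 − 12 = 10  (slack)
  C3: 23 − 23 = 0  (binding)

Optimal: a = 4, b = 1
Binding: C1, C3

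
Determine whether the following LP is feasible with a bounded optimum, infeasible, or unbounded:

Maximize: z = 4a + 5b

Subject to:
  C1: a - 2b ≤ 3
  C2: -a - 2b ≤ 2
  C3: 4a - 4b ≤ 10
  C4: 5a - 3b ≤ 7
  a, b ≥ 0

Unbounded (objective can increase without bound)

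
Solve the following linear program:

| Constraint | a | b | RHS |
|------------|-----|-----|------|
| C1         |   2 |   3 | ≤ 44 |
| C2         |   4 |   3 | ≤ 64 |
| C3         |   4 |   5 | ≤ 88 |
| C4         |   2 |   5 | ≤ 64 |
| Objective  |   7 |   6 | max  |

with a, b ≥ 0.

Evaluate the objective at each vertex of the feasible region:
  z(0, 0) = 0
  z(16, 0) = 112
  z(10, 8) = 118  ←
  z(7, 10) = 109
  z(0, 12.8) = 76.8
The maximum is at a = 10, b = 8.

a = 10, b = 8, z = 118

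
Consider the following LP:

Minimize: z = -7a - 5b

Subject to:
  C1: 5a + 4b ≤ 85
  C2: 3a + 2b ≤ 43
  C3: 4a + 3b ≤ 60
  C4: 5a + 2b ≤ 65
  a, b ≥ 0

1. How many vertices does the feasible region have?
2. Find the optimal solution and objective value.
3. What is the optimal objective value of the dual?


1. 5
2. a = 9, b = 8, z = -103
3. -103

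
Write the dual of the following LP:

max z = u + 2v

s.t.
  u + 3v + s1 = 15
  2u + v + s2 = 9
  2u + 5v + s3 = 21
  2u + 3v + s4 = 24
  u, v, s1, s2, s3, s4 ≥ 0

Primal max cᵀx s.t. Ax ≤ b, x ≥ 0  →  Dual min bᵀy s.t. Aᵀy ≥ c, y ≥ 0.

Minimize: z = 15y1 + 9y2 + 21y3 + 24y4

Subject to:
  y1 + 2y2 + 2y3 + 2y4 ≥ 1
  3y1 + y2 + 5y3 + 3y4 ≥ 2
  y1, y2, y3, y4 ≥ 0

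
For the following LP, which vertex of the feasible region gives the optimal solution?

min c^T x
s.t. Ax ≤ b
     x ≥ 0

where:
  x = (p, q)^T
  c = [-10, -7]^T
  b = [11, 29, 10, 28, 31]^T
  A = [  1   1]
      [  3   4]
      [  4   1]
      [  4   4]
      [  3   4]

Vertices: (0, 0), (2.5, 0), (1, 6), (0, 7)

Evaluate the objective at each vertex of the feasible region:
  z(0, 0) = 0
  z(2.5, 0) = -25
  z(1, 6) = -52  ←
  z(0, 7) = -49
The minimum is at p = 1, q = 6.

(1, 6)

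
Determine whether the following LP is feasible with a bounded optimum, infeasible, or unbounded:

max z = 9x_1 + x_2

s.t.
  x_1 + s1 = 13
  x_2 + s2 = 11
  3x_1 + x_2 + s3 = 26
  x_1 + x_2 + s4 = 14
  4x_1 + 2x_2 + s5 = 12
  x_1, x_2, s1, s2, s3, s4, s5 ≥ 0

Feasible with a bounded optimal solution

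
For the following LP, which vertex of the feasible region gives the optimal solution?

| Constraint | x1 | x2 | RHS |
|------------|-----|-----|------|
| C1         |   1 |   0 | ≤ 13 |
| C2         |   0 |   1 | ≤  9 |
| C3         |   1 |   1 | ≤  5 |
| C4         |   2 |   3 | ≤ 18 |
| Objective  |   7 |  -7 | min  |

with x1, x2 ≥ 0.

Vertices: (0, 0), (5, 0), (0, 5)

Evaluate the objective at each vertex of the feasible region:
  z(0, 0) = 0
  z(5, 0) = 35
  z(0, 5) = -35  ←
The minimum is at x1 = 0, x2 = 5.

(0, 5)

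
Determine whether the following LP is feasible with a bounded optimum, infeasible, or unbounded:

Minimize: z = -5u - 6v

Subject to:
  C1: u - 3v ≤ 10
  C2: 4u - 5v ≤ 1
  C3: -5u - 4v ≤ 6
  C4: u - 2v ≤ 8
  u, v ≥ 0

Unbounded (objective can decrease without bound)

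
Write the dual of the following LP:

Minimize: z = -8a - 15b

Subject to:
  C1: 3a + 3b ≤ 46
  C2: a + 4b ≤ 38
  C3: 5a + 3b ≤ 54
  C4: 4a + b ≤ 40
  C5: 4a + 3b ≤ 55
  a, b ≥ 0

Primal min cᵀx s.t. Ax ≤ b, x ≥ 0  →  Dual max −bᵀy s.t. Aᵀy ≥ −c, y ≥ 0.

Maximize: z = -46y1 - 38y2 - 54y3 - 40y4 - 55y5

Subject to:
  3y1 + y2 + 5y3 + 4y4 + 4y5 ≥ 8
  3y1 + 4y2 + 3y3 + y4 + 3y5 ≥ 15
  y1, y2, y3, y4, y5 ≥ 0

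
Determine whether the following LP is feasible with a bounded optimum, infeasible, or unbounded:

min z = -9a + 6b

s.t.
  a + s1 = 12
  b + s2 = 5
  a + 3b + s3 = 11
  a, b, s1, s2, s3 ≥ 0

Feasible with a bounded optimal solution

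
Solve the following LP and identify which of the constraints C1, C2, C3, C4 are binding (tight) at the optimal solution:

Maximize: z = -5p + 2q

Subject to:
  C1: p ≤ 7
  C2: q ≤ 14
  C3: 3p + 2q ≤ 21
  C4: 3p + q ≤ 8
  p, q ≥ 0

At p = 0, q = 8, compute slack b - a·x for each constraint:
  C1: 7 − 0 = 7  (slack)
  C2: 14 − 8 = 6  (slack)
  C3: 21 − 16 = 5  (slack)
  C4: 8 − 8 = 0  (binding)

Optimal: p = 0, q = 8
Binding: C4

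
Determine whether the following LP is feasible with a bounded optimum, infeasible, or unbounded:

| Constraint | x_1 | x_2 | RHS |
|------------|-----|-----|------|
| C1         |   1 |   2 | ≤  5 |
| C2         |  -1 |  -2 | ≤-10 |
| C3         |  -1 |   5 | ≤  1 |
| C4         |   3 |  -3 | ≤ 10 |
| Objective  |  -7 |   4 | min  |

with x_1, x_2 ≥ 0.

Infeasible (no feasible solution exists)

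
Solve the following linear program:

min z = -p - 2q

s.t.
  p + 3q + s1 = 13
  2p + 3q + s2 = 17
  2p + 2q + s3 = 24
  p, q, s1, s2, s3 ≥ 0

Evaluate the objective at each vertex of the feasible region:
  z(0, 0) = 0
  z(8.5, 0) = -8.5
  z(4, 3) = -10  ←
  z(0, 4.333) = -8.667
The minimum is at p = 4, q = 3.

p = 4, q = 3, z = -10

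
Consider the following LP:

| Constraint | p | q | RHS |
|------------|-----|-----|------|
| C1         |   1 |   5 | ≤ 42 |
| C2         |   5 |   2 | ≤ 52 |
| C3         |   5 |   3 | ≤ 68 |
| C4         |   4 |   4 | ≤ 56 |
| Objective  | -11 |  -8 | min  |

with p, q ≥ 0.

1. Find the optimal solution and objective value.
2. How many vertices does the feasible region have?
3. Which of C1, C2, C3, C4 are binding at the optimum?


1. p = 8, q = 6, z = -136
2. 5
3. C2, C4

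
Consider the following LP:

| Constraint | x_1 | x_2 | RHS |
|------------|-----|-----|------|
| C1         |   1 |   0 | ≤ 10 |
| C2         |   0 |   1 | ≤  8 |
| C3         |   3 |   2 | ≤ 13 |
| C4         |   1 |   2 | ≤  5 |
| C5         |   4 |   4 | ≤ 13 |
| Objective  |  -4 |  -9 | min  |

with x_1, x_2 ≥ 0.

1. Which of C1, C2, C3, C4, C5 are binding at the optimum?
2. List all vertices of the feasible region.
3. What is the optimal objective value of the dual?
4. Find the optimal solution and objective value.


1. C4
2. (0, 0), (3.25, 0), (1.5, 1.75), (0, 2.5)
3. -22.5
4. x_1 = 0, x_2 = 2.5, z = -22.5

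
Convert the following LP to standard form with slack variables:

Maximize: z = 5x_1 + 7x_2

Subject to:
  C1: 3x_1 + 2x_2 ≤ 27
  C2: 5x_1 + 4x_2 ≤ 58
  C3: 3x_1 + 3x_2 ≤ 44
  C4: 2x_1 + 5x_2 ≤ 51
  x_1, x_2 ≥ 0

max z = 5x_1 + 7x_2

s.t.
  3x_1 + 2x_2 + s1 = 27
  5x_1 + 4x_2 + s2 = 58
  3x_1 + 3x_2 + s3 = 44
  2x_1 + 5x_2 + s4 = 51
  x_1, x_2, s1, s2, s3, s4 ≥ 0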